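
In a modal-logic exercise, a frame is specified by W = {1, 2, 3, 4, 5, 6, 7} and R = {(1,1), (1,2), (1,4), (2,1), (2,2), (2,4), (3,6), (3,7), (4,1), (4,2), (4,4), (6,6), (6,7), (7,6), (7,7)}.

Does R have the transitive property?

Yes

Transitive: yes — every two-step R-path is closed by a direct edge.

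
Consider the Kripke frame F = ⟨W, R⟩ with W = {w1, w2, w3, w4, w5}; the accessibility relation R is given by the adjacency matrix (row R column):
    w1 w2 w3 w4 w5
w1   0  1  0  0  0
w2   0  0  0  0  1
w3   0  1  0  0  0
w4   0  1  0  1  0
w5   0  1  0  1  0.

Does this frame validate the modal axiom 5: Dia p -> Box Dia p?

By correspondence theory, 5 is valid on a frame iff R is Euclidean.
Euclidean: no — w5 R w2 and w5 R w4, but not w2 R w4.

No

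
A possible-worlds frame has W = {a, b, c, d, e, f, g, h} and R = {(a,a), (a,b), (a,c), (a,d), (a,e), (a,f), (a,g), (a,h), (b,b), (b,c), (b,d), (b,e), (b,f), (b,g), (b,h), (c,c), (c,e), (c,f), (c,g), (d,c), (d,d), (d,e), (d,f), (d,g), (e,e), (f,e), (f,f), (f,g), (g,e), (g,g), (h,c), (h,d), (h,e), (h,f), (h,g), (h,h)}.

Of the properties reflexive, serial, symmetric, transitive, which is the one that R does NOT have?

symmetric

Reflexive: yes — every world is R-related to itself.
Serial: yes — every world has a successor (e.g. a R a).
Symmetric: no — a R b but not b R a.
Transitive: yes — every two-step R-path is closed by a direct edge.
Only symmetric fails.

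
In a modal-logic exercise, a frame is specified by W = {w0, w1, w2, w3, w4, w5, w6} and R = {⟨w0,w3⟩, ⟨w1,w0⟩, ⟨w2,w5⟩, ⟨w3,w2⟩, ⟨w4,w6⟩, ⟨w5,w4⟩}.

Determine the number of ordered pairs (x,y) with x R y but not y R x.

6

Enumerating: (w0,w3), (w1,w0), (w2,w5), (w3,w2), (w4,w6), (w5,w4).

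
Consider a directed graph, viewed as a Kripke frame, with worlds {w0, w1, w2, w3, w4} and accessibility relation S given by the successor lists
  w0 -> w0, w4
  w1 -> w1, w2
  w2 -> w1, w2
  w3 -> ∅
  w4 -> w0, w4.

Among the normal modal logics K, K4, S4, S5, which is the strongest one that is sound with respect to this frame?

K4

Transitive (axiom 4): yes — every two-step S-path is closed by a direct edge.
Reflexive (axiom T): no — w3 is not related to itself.
Euclidean (axiom 5): yes — any two successors of a common world are S-related.
So F validates K, K4; S4 would additionally require S to be reflexive. The strongest is K4.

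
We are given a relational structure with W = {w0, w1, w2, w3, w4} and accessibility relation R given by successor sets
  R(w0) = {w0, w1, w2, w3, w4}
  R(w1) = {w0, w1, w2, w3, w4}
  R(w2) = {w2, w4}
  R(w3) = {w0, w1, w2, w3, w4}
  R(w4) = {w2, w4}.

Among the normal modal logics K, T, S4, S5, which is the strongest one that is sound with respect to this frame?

Reflexive (axiom T): yes — every world is R-related to itself.
Transitive (axiom 4): yes — every two-step R-path is closed by a direct edge.
Euclidean (axiom 5): no — w0 R w2 and w0 R w1, but not w2 R w1.
So F validates K, T, S4; S5 would additionally require R to be Euclidean. The strongest is S4.

S4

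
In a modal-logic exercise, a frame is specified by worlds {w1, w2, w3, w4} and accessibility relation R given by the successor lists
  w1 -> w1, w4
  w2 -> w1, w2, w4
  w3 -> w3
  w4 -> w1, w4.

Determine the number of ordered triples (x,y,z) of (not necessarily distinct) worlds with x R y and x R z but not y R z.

Enumerating: (w2,w1,w2), (w2,w4,w2).

2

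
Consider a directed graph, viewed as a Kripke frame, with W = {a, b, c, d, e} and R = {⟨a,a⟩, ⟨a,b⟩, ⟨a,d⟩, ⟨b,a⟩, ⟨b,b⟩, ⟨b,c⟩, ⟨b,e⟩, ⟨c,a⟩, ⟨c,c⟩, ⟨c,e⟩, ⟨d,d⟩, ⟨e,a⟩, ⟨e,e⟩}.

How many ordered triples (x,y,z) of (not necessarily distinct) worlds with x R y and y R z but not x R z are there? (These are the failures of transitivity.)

7

Enumerating: (a,b,c), (a,b,e), (b,a,d), (c,a,b), (c,a,d), (e,a,b), (e,a,d).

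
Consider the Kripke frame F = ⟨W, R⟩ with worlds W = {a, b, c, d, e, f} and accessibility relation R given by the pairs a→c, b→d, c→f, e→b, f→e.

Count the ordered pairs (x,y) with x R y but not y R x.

Enumerating: (a,c), (b,d), (c,f), (e,b), (f,e).

5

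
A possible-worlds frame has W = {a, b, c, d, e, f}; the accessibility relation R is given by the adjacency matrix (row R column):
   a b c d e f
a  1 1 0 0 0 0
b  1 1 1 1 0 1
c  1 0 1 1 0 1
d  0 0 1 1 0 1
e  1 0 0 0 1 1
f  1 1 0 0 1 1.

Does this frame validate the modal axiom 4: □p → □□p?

The schema 4 characterises exactly the transitive frames.
Transitive: no — a R b and b R c, but not a R c.

No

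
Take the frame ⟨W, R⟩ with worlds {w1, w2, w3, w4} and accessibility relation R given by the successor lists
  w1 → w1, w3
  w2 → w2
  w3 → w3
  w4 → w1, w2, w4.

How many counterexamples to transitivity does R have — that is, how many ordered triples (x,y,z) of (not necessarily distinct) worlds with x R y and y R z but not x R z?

Enumerating: (w4,w1,w3).

1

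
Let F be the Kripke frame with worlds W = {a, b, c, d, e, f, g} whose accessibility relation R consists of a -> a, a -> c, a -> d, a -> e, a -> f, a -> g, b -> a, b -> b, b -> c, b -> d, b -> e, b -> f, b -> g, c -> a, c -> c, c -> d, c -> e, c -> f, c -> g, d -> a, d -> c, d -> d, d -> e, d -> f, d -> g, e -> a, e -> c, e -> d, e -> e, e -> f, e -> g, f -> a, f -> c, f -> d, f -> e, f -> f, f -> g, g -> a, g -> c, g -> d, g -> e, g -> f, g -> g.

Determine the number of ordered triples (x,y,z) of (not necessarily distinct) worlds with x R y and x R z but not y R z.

Enumerating: (b,a,b), (b,c,b), (b,d,b), (b,e,b), (b,f,b), (b,g,b).

6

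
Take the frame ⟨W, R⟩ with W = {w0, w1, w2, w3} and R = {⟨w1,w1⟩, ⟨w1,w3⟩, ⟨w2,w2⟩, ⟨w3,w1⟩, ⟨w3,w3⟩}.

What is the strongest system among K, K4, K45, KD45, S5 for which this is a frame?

K45

Transitive (axiom 4): yes — every two-step R-path is closed by a direct edge.
Euclidean (axiom 5): yes — any two successors of a common world are R-related.
Serial (axiom D): no — w0 has no R-successor.
Reflexive (axiom T): no — w0 is not related to itself.
So F validates K, K4, K45; KD45 would additionally require R to be serial. The strongest is K45.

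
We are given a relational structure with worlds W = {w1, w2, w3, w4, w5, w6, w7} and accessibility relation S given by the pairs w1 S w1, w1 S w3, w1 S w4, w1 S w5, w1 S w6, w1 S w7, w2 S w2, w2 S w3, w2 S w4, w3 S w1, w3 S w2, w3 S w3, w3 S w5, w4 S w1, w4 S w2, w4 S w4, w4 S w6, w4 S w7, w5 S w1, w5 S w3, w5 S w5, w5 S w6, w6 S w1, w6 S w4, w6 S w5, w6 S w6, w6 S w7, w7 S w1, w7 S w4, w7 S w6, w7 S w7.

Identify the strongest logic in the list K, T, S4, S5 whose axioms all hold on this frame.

T

Reflexive (axiom T): yes — every world is S-related to itself.
Transitive (axiom 4): no — w1 S w3 and w3 S w2, but not w1 S w2.
Euclidean (axiom 5): no — w1 S w3 and w1 S w4, but not w3 S w4.
So F validates K, T; S4 would additionally require S to be transitive. The strongest is T.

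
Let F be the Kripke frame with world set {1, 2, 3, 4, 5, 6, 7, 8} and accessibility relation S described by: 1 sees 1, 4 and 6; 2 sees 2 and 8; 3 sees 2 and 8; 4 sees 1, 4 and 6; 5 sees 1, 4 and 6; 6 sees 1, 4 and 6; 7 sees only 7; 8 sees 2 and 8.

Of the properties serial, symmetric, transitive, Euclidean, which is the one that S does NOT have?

Serial: yes — every world has a successor (e.g. 1 S 1).
Symmetric: no — 3 S 2 but not 2 S 3.
Transitive: yes — every two-step S-path is closed by a direct edge.
Euclidean: yes — any two successors of a common world are S-related.
Only symmetric fails.

symmetric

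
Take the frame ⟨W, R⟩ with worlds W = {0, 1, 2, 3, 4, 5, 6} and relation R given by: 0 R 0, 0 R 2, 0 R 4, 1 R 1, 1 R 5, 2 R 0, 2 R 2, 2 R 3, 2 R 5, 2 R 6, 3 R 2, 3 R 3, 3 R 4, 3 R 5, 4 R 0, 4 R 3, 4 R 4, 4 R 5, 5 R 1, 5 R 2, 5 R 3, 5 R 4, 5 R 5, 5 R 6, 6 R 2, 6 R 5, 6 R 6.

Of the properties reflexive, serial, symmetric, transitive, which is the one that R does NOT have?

transitive

Reflexive: yes — every world is R-related to itself.
Serial: yes — every world has a successor (e.g. 0 R 0).
Symmetric: yes — every pair in R has its reverse in R.
Transitive: no — 0 R 2 and 2 R 3, but not 0 R 3.
Only transitive fails.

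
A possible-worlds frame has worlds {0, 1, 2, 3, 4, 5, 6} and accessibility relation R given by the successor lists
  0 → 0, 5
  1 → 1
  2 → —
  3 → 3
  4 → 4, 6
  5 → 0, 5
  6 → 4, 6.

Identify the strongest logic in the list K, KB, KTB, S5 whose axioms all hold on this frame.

KB

Symmetric (axiom B): yes — every pair in R has its reverse in R.
Reflexive (axiom T): no — 2 is not related to itself.
Euclidean (axiom 5): yes — any two successors of a common world are R-related.
So F validates K, KB; KTB would additionally require R to be reflexive. The strongest is KB.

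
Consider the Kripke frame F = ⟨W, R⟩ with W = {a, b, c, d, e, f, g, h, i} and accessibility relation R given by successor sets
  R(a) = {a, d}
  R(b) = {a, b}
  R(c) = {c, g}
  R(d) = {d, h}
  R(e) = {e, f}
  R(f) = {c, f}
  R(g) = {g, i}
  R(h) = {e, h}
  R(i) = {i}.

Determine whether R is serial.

Serial: yes — every world has a successor (e.g. a R a).

Yes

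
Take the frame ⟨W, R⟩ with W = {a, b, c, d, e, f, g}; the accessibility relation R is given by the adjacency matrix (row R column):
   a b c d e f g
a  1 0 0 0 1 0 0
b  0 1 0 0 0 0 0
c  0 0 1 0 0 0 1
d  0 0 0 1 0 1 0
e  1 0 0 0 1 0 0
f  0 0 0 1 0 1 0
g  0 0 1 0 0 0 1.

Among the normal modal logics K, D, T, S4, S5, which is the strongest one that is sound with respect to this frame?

S5

Serial (axiom D): yes — every world has a successor (e.g. a R a).
Reflexive (axiom T): yes — every world is R-related to itself.
Transitive (axiom 4): yes — every two-step R-path is closed by a direct edge.
Euclidean (axiom 5): yes — any two successors of a common world are R-related.
So F validates K, D, T, S4, S5. The strongest is S5.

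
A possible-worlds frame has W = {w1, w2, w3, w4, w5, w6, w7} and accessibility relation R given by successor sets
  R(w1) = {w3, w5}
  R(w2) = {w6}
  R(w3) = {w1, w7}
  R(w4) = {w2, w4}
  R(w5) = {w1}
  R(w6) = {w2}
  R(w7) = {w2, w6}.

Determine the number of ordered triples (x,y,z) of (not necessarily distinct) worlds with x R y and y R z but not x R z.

Enumerating: (w1,w3,w1), (w1,w3,w7), (w1,w5,w1), (w2,w6,w2), (w3,w1,w3), (w3,w1,w5), (w3,w7,w2), (w3,w7,w6), (w4,w2,w6), (w5,w1,w3), (w5,w1,w5), (w6,w2,w6).

12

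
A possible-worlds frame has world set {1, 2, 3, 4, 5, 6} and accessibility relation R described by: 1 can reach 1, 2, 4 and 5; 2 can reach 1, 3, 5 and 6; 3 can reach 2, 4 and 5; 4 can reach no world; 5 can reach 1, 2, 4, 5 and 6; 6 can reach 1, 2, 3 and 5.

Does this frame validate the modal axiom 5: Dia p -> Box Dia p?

No

Axiom 5 corresponds to the accessibility relation being Euclidean.
Euclidean: no — 1 R 2 and 1 R 4, but not 2 R 4.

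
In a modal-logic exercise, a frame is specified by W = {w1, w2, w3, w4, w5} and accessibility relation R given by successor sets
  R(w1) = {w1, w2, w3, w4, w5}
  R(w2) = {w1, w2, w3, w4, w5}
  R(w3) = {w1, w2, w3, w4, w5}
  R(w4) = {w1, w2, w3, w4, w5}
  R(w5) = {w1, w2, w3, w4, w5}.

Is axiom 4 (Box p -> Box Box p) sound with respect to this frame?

Yes

The schema 4 characterises exactly the transitive frames.
Transitive: yes — every two-step R-path is closed by a direct edge.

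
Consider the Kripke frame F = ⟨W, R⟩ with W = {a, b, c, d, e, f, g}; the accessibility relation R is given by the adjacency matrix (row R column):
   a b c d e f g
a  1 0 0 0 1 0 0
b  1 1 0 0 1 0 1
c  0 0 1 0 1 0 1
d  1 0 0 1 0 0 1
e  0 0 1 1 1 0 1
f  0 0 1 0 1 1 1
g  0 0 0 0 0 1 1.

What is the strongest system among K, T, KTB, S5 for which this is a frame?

Reflexive (axiom T): yes — every world is R-related to itself.
Symmetric (axiom B): no — a R e but not e R a.
Euclidean (axiom 5): no — b R a and b R g, but not a R g.
So F validates K, T; KTB would additionally require R to be symmetric. The strongest is T.

T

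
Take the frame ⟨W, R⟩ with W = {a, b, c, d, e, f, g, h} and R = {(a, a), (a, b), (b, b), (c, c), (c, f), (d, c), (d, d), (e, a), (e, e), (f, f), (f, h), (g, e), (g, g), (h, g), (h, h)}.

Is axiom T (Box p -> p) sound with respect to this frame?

Yes

The schema T characterises exactly the reflexive frames.
Reflexive: yes — every world is R-related to itself.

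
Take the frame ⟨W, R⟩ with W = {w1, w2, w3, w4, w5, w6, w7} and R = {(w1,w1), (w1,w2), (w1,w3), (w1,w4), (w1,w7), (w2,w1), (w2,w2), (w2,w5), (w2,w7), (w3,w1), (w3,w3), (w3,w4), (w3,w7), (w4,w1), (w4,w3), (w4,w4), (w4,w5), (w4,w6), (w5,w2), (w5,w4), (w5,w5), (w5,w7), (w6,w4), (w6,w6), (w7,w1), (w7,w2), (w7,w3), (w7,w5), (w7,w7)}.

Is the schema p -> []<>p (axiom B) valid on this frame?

Yes

Axiom B corresponds to the accessibility relation being symmetric.
Symmetric: yes — every pair in R has its reverse in R.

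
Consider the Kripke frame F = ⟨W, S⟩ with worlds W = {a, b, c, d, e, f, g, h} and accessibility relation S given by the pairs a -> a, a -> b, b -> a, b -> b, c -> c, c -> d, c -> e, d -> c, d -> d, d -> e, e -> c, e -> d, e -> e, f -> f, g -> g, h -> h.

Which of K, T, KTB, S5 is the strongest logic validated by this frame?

S5

Reflexive (axiom T): yes — every world is S-related to itself.
Symmetric (axiom B): yes — every pair in S has its reverse in S.
Euclidean (axiom 5): yes — any two successors of a common world are S-related.
So F validates K, T, KTB, S5. The strongest is S5.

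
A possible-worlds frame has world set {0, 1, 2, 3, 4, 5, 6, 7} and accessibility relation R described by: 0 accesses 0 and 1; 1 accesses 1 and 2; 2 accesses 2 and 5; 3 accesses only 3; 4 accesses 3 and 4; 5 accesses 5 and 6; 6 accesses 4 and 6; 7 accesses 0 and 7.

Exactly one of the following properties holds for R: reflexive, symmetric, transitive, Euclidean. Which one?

reflexive

Reflexive: yes — every world is R-related to itself.
Symmetric: no — 0 R 1 but not 1 R 0.
Transitive: no — 0 R 1 and 1 R 2, but not 0 R 2.
Euclidean: no — 0 R 1 and 0 R 0, but not 1 R 0.
Only reflexive holds.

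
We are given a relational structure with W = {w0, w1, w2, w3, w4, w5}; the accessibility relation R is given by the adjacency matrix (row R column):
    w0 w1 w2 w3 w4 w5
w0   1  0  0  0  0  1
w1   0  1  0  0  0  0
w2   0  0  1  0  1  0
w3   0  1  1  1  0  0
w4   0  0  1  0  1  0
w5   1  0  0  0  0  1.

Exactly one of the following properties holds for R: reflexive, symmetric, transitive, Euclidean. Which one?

reflexive

Reflexive: yes — every world is R-related to itself.
Symmetric: no — w3 R w1 but not w1 R w3.
Transitive: no — w3 R w2 and w2 R w4, but not w3 R w4.
Euclidean: no — w3 R w1 and w3 R w2, but not w1 R w2.
Only reflexive holds.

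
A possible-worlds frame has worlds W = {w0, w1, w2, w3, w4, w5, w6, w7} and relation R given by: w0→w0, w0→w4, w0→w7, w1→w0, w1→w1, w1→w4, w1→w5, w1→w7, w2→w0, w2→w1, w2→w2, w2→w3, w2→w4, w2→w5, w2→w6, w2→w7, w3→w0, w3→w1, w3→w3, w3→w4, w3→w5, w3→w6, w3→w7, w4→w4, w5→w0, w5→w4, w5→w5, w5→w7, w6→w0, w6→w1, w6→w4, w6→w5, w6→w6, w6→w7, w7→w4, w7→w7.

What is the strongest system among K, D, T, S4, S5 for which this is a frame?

S4

Serial (axiom D): yes — every world has a successor (e.g. w0 R w0).
Reflexive (axiom T): yes — every world is R-related to itself.
Transitive (axiom 4): yes — every two-step R-path is closed by a direct edge.
Euclidean (axiom 5): no — w0 R w4 and w0 R w7, but not w4 R w7.
So F validates K, D, T, S4; S5 would additionally require R to be Euclidean. The strongest is S4.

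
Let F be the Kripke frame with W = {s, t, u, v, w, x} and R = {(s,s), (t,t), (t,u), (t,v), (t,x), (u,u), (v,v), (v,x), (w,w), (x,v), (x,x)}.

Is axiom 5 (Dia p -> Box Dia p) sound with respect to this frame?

Axiom 5 corresponds to the accessibility relation being Euclidean.
Euclidean: no — t R u and t R v, but not u R v.

No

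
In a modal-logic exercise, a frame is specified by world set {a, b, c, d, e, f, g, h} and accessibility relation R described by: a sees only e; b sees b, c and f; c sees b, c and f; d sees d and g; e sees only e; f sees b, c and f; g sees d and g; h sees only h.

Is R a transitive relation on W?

Transitive: yes — every two-step R-path is closed by a direct edge.

Yes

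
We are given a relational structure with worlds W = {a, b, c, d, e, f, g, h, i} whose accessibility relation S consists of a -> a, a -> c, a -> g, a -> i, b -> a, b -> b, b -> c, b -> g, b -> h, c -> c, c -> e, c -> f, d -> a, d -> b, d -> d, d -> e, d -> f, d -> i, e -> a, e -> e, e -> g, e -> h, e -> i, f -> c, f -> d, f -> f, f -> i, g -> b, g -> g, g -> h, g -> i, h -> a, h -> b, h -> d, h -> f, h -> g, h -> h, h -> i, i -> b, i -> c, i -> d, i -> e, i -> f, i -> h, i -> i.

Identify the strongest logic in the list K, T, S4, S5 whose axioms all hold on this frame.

Reflexive (axiom T): yes — every world is S-related to itself.
Transitive (axiom 4): no — a S c and c S e, but not a S e.
Euclidean (axiom 5): no — a S c and a S g, but not c S g.
So F validates K, T; S4 would additionally require S to be transitive. The strongest is T.

T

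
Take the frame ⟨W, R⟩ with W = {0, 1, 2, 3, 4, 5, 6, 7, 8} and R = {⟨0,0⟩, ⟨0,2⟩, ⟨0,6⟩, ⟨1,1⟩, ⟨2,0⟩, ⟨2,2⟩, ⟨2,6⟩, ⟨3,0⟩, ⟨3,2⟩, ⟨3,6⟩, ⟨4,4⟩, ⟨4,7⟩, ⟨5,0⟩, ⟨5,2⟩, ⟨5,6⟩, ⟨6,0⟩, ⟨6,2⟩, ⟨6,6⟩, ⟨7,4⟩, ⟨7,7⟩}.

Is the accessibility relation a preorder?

No

Reflexive: no — 3 is not related to itself.
Transitive: yes — every two-step R-path is closed by a direct edge.
So R is not a preorder.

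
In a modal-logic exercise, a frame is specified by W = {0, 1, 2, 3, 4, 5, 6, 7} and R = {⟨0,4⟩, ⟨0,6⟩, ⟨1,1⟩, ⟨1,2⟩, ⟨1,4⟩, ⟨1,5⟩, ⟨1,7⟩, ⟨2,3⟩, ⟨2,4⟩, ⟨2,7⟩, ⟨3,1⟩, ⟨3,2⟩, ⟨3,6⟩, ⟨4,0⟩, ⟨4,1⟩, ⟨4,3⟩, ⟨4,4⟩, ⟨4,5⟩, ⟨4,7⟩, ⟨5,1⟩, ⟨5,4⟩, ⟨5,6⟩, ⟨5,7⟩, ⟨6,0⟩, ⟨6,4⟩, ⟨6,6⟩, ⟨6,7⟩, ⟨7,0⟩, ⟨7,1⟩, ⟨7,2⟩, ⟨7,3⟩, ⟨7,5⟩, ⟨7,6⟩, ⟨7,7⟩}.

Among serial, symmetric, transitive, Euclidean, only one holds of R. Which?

Serial: yes — every world has a successor (e.g. 0 R 4).
Symmetric: no — 1 R 2 but not 2 R 1.
Transitive: no — 0 R 4 and 4 R 1, but not 0 R 1.
Euclidean: no — 0 R 4 and 0 R 6, but not 4 R 6.
Only serial holds.

serial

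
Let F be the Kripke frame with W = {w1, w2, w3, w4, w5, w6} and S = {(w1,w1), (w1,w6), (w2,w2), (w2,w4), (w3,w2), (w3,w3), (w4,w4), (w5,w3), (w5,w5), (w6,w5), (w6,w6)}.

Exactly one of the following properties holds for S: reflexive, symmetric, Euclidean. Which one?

reflexive

Reflexive: yes — every world is S-related to itself.
Symmetric: no — w1 S w6 but not w6 S w1.
Euclidean: no — w1 S w6 and w1 S w1, but not w6 S w1.
Only reflexive holds.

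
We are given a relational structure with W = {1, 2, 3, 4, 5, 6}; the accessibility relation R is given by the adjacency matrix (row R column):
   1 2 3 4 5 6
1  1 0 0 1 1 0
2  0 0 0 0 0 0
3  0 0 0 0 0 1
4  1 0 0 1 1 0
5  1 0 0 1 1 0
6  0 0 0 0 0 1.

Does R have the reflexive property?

Reflexive: no — 2 is not related to itself.

No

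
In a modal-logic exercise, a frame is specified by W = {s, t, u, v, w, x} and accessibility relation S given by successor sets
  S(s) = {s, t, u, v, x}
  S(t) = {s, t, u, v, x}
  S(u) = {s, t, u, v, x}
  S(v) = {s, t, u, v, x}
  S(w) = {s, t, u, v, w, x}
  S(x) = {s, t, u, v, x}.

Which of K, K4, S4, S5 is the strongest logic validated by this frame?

Transitive (axiom 4): yes — every two-step S-path is closed by a direct edge.
Reflexive (axiom T): yes — every world is S-related to itself.
Euclidean (axiom 5): no — w S s and w S w, but not s S w.
So F validates K, K4, S4; S5 would additionally require S to be Euclidean. The strongest is S4.

S4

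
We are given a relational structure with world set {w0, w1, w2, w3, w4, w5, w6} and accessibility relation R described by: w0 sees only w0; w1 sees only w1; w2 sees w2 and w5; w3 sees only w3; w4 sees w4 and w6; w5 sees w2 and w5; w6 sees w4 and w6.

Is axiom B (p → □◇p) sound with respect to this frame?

Yes

The schema B characterises exactly the symmetric frames.
Symmetric: yes — every pair in R has its reverse in R.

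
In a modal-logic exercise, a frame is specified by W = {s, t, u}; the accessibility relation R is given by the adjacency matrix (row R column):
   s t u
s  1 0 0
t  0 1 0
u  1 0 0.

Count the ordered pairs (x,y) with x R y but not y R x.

Enumerating: (u,s).

1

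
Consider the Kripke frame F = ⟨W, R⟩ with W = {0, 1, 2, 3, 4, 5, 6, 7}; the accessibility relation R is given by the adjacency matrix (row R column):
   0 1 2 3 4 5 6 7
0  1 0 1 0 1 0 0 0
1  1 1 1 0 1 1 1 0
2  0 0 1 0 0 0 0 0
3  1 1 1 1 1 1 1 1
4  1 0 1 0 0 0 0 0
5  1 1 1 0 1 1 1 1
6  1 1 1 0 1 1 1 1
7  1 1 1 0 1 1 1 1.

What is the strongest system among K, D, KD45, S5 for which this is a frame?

Serial (axiom D): yes — every world has a successor (e.g. 0 R 0).
Euclidean (axiom 5): no — 0 R 2 and 0 R 4, but not 2 R 4.
Transitive (axiom 4): no — 1 R 5 and 5 R 7, but not 1 R 7.
Reflexive (axiom T): no — 4 is not related to itself.
So F validates K, D; KD45 would additionally require R to be Euclidean and transitive. The strongest is D.

D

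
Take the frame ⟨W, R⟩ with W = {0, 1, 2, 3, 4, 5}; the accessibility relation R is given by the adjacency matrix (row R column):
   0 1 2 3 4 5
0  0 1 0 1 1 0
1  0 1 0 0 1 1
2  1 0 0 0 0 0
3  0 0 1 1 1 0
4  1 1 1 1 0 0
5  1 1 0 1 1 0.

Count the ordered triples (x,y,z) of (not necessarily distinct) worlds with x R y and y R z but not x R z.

Enumerating: (0,1,5), (0,3,2), (0,4,0), (0,4,2), (1,4,0), (1,4,2), (1,4,3), (1,5,0), (1,5,3), (2,0,1), (2,0,3), (2,0,4), … and 10 more.
Total: 22.

22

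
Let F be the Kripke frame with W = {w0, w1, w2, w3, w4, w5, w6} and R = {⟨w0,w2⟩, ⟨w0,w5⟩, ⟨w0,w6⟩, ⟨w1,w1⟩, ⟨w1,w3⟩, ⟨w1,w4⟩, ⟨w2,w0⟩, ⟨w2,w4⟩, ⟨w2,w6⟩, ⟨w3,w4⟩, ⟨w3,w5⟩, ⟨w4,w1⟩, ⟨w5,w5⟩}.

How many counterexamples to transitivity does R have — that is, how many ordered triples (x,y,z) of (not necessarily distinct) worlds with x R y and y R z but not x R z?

Enumerating: (w0,w2,w0), (w0,w2,w4), (w1,w3,w5), (w2,w0,w2), (w2,w0,w5), (w2,w4,w1), (w3,w4,w1), (w4,w1,w3), (w4,w1,w4).

9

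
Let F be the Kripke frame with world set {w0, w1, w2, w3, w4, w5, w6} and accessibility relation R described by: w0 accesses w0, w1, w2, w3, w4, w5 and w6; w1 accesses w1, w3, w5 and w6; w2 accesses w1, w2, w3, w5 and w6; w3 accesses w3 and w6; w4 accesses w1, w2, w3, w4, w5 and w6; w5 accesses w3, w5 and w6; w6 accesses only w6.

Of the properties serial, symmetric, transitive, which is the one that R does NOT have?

Serial: yes — every world has a successor (e.g. w0 R w0).
Symmetric: no — w0 R w1 but not w1 R w0.
Transitive: yes — every two-step R-path is closed by a direct edge.
Only symmetric fails.

symmetric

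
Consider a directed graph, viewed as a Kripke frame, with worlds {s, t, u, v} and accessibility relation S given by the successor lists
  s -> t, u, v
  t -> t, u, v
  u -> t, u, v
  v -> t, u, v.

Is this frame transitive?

Transitive: yes — every two-step S-path is closed by a direct edge.

Yes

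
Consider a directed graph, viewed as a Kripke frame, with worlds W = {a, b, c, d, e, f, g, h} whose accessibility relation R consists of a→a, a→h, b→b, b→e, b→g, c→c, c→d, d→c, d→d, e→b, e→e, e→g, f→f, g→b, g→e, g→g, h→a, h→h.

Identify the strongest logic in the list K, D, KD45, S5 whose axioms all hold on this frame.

S5

Serial (axiom D): yes — every world has a successor (e.g. a R a).
Euclidean (axiom 5): yes — any two successors of a common world are R-related.
Transitive (axiom 4): yes — every two-step R-path is closed by a direct edge.
Reflexive (axiom T): yes — every world is R-related to itself.
So F validates K, D, KD45, S5. The strongest is S5.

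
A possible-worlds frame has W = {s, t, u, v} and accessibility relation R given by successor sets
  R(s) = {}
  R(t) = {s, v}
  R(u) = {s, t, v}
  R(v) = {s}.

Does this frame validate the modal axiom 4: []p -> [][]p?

Axiom 4 corresponds to the accessibility relation being transitive.
Transitive: yes — every two-step R-path is closed by a direct edge.

Yes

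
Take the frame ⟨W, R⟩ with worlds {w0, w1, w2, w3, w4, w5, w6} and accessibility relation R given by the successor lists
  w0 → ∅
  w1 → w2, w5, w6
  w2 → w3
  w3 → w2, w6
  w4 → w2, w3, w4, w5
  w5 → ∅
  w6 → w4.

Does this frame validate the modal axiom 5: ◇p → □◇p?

The schema 5 characterises exactly the Euclidean frames.
Euclidean: no — w1 R w2 and w1 R w5, but not w2 R w5.

No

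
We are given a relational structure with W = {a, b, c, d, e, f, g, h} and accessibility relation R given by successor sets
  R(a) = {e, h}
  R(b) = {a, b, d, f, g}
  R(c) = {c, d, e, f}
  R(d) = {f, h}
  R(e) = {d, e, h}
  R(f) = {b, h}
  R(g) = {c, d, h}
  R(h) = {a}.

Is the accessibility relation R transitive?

Transitive: no — a R e and e R d, but not a R d.

No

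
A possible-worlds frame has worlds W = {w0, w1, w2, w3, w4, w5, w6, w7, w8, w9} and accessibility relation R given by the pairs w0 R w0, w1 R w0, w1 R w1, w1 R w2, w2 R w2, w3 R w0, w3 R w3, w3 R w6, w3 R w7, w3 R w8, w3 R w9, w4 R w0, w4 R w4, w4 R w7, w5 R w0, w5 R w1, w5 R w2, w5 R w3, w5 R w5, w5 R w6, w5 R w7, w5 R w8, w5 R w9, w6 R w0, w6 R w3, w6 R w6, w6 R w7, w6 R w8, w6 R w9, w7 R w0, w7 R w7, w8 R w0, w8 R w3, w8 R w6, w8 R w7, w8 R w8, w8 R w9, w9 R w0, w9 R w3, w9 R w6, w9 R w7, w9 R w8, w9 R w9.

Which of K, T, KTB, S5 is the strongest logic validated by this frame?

T

Reflexive (axiom T): yes — every world is R-related to itself.
Symmetric (axiom B): no — w1 R w0 but not w0 R w1.
Euclidean (axiom 5): no — w1 R w0 and w1 R w2, but not w0 R w2.
So F validates K, T; KTB would additionally require R to be symmetric. The strongest is T.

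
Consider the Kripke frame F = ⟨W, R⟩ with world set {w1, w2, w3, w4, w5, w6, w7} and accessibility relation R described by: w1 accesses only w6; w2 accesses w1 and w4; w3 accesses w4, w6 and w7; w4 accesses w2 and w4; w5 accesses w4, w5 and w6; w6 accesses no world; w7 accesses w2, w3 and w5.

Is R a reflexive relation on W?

No

Reflexive: no — w1 is not related to itself.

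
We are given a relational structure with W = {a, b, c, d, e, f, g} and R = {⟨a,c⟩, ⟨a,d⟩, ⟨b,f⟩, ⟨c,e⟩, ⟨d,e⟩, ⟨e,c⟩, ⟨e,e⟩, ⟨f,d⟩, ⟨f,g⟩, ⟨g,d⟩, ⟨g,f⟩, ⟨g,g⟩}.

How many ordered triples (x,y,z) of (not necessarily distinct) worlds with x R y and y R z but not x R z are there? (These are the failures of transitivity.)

Enumerating: (a,c,e), (a,d,e), (b,f,d), (b,f,g), (c,e,c), (d,e,c), (f,d,e), (f,g,f), (g,d,e).

9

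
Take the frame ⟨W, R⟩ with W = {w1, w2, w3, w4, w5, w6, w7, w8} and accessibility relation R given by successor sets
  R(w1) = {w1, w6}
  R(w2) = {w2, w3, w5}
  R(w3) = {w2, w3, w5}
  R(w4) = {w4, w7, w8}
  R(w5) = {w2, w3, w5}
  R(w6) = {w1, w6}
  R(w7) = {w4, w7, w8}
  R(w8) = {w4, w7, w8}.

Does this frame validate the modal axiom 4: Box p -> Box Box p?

Yes

The schema 4 characterises exactly the transitive frames.
Transitive: yes — every two-step R-path is closed by a direct edge.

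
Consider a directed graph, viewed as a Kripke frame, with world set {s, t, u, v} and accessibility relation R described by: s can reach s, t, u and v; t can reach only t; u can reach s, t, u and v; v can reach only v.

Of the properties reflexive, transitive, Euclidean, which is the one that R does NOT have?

Reflexive: yes — every world is R-related to itself.
Transitive: yes — every two-step R-path is closed by a direct edge.
Euclidean: no — s R t and s R u, but not t R u.
Only Euclidean fails.

Euclidean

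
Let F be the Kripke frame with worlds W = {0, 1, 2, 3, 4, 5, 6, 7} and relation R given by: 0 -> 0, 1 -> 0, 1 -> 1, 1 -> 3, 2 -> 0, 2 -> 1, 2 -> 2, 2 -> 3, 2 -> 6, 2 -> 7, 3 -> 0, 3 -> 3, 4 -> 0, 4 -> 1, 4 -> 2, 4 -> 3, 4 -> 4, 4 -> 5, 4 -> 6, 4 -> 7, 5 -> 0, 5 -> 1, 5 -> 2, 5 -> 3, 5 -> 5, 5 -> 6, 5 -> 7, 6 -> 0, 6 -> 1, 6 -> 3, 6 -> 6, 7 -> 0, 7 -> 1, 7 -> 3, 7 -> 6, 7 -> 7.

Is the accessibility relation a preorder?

Yes

Reflexive: yes — every world is R-related to itself.
Transitive: yes — every two-step R-path is closed by a direct edge.
So R is a preorder.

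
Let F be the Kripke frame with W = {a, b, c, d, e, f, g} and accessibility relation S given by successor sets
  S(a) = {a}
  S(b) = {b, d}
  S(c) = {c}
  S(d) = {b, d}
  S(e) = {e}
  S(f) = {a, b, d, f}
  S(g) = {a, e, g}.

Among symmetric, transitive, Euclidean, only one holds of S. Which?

Symmetric: no — f S a but not a S f.
Transitive: yes — every two-step S-path is closed by a direct edge.
Euclidean: no — f S a and f S b, but not a S b.
Only transitive holds.

transitive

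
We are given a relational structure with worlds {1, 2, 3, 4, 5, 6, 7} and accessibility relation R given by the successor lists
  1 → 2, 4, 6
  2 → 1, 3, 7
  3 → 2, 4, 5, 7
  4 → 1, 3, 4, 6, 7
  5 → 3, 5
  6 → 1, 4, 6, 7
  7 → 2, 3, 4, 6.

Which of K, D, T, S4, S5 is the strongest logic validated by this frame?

Serial (axiom D): yes — every world has a successor (e.g. 1 R 2).
Reflexive (axiom T): no — 1 is not related to itself.
Transitive (axiom 4): no — 1 R 2 and 2 R 3, but not 1 R 3.
Euclidean (axiom 5): no — 1 R 2 and 1 R 4, but not 2 R 4.
So F validates K, D; T would additionally require R to be reflexive. The strongest is D.

D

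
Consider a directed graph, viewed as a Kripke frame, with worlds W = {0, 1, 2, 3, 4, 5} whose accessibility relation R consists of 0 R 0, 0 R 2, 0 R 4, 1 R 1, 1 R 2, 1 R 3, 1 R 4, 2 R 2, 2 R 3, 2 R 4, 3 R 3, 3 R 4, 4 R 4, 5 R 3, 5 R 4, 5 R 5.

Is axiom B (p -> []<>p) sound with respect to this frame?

No

By correspondence theory, B is valid on a frame iff R is symmetric.
Symmetric: no — 0 R 2 but not 2 R 0.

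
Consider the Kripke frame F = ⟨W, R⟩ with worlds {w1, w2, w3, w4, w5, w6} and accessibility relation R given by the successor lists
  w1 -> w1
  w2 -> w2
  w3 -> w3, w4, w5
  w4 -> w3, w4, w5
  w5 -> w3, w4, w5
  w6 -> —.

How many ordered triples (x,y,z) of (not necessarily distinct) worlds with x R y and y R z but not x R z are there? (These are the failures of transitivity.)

R is transitive; there are no such tuples.

0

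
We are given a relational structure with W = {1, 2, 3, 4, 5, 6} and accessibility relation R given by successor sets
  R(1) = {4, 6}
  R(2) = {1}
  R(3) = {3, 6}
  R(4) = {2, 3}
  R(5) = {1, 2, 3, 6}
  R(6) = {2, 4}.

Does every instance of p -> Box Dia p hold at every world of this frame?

No

By correspondence theory, B is valid on a frame iff R is symmetric.
Symmetric: no — 1 R 4 but not 4 R 1.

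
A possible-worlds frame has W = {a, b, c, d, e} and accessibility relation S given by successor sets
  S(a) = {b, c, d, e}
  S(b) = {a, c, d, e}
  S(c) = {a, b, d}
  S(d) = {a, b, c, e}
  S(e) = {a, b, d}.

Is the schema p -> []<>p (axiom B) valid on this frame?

Axiom B corresponds to the accessibility relation being symmetric.
Symmetric: yes — every pair in S has its reverse in S.

Yes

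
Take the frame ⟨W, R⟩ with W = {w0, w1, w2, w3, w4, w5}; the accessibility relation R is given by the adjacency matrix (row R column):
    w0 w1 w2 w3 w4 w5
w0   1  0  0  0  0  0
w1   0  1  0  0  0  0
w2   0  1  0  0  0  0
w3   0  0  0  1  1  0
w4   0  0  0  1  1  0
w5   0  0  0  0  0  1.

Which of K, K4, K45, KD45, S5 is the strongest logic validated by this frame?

Transitive (axiom 4): yes — every two-step R-path is closed by a direct edge.
Euclidean (axiom 5): yes — any two successors of a common world are R-related.
Serial (axiom D): yes — every world has a successor (e.g. w0 R w0).
Reflexive (axiom T): no — w2 is not related to itself.
So F validates K, K4, K45, KD45; S5 would additionally require R to be reflexive. The strongest is KD45.

KD45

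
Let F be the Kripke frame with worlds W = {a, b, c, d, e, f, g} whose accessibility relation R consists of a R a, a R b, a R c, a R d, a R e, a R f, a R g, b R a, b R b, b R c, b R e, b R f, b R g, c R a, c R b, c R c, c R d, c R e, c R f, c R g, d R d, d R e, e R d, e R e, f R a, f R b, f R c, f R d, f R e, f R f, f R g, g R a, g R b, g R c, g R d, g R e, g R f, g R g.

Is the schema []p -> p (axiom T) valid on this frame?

By correspondence theory, T is valid on a frame iff R is reflexive.
Reflexive: yes — every world is R-related to itself.

Yes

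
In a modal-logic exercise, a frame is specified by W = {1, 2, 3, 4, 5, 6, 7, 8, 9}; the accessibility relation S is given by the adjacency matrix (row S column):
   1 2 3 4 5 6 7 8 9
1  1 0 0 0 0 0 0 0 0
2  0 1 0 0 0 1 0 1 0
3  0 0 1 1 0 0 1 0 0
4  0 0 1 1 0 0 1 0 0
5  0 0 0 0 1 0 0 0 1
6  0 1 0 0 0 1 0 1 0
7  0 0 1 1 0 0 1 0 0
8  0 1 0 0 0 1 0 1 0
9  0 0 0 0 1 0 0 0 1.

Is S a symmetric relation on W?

Symmetric: yes — every pair in S has its reverse in S.

Yes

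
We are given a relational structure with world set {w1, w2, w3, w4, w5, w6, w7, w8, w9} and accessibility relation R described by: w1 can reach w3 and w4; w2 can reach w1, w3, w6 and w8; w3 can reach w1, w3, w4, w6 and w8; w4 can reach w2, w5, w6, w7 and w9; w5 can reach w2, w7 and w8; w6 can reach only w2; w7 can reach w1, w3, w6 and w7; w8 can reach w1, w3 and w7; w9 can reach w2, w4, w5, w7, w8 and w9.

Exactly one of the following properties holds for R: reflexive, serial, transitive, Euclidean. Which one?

Reflexive: no — w1 is not related to itself.
Serial: yes — every world has a successor (e.g. w1 R w3).
Transitive: no — w1 R w3 and w3 R w6, but not w1 R w6.
Euclidean: no — w1 R w4 and w1 R w3, but not w4 R w3.
Only serial holds.

serial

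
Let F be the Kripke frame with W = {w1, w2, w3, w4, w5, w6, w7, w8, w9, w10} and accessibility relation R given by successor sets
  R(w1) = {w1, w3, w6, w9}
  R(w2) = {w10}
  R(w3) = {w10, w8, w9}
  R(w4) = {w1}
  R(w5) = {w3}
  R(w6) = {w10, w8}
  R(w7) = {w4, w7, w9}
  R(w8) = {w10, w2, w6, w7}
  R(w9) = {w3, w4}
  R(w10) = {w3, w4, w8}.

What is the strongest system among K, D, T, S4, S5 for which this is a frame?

Serial (axiom D): yes — every world has a successor (e.g. w1 R w1).
Reflexive (axiom T): no — w2 is not related to itself.
Transitive (axiom 4): no — w1 R w3 and w3 R w10, but not w1 R w10.
Euclidean (axiom 5): no — w1 R w3 and w1 R w6, but not w3 R w6.
So F validates K, D; T would additionally require R to be reflexive. The strongest is D.

D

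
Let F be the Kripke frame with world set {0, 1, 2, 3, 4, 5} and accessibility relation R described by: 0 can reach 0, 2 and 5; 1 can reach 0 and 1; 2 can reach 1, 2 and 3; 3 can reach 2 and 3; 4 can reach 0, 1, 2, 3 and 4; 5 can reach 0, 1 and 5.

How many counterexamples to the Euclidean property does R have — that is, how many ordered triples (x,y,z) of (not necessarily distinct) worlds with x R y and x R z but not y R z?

20

Enumerating: (0,2,0), (0,2,5), (0,5,2), (1,0,1), (2,1,2), (2,1,3), (2,3,1), (4,0,1), (4,0,3), (4,0,4), (4,1,2), (4,1,3), … and 8 more.
Total: 20.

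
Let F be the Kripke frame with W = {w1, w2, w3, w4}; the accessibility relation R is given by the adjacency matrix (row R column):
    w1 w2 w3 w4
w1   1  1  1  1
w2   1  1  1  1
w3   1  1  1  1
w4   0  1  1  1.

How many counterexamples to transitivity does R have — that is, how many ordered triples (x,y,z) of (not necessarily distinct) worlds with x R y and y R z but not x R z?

2

Enumerating: (w4,w2,w1), (w4,w3,w1).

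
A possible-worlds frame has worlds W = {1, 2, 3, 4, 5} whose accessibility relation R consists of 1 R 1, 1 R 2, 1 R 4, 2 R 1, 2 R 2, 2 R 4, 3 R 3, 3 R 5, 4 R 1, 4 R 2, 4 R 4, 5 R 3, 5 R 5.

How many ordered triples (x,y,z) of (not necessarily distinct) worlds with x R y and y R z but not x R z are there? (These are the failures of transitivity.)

0

R is transitive; there are no such tuples.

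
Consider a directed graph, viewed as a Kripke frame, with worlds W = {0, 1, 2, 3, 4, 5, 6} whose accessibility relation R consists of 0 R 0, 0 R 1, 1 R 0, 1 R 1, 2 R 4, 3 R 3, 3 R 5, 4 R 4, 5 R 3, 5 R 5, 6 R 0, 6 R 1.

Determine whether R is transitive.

Transitive: yes — every two-step R-path is closed by a direct edge.

Yes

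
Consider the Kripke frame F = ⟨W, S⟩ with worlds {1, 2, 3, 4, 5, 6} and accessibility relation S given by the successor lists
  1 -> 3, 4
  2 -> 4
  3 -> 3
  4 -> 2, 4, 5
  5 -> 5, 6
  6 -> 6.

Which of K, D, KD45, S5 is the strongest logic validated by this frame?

Serial (axiom D): yes — every world has a successor (e.g. 1 S 3).
Euclidean (axiom 5): no — 1 S 3 and 1 S 4, but not 3 S 4.
Transitive (axiom 4): no — 1 S 4 and 4 S 2, but not 1 S 2.
Reflexive (axiom T): no — 1 is not related to itself.
So F validates K, D; KD45 would additionally require S to be Euclidean and transitive. The strongest is D.

D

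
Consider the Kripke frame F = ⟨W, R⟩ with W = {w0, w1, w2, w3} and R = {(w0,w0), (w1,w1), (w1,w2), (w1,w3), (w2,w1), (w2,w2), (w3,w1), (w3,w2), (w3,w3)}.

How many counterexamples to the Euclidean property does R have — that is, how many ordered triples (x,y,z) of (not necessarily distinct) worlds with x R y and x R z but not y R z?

Enumerating: (w1,w2,w3), (w3,w2,w3).

2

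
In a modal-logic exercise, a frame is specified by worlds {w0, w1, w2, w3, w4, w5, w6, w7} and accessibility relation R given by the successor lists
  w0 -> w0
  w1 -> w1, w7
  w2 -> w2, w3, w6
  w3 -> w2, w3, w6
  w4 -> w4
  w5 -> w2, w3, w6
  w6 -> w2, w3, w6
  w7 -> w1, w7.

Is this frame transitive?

Transitive: yes — every two-step R-path is closed by a direct edge.

Yes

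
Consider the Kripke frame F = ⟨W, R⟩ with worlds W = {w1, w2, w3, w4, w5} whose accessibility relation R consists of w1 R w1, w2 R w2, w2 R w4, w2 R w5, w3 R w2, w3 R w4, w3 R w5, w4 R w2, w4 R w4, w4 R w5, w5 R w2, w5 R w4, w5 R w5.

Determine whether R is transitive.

Transitive: yes — every two-step R-path is closed by a direct edge.

Yes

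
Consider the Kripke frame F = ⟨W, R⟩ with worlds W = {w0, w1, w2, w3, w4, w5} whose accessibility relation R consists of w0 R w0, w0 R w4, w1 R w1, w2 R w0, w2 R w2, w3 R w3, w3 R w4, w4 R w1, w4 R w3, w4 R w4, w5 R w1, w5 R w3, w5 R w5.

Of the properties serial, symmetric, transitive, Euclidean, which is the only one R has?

Serial: yes — every world has a successor (e.g. w0 R w0).
Symmetric: no — w0 R w4 but not w4 R w0.
Transitive: no — w0 R w4 and w4 R w1, but not w0 R w1.
Euclidean: no — w4 R w1 and w4 R w3, but not w1 R w3.
Only serial holds.

serial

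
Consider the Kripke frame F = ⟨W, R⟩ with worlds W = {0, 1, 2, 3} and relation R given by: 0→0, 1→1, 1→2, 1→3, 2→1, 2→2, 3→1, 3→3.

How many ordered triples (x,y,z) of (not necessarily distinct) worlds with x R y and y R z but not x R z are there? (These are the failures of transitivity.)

Enumerating: (2,1,3), (3,1,2).

2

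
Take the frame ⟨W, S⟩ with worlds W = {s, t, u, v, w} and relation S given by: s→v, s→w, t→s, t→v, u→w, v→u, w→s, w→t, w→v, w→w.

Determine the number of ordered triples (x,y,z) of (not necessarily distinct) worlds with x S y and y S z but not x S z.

Enumerating: (s,v,u), (s,w,s), (s,w,t), (t,s,w), (t,v,u), (u,w,s), (u,w,t), (u,w,v), (v,u,w), (w,v,u).

10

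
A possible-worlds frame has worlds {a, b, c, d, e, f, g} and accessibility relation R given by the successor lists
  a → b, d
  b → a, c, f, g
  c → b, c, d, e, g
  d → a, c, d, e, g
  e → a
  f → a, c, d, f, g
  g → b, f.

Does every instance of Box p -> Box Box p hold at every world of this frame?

No

By correspondence theory, 4 is valid on a frame iff R is transitive.
Transitive: no — a R b and b R c, but not a R c.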